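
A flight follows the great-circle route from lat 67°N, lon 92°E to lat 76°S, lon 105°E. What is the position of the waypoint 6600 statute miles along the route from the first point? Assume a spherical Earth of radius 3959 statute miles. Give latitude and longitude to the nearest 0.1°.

The haversine formula gives a central angle δ ≈ 2.500 rad (143.2°) between the endpoints. The total great-circle distance is δ·R ≈ 2.500 × 3959 ≈ 9897 mi, so the target fraction is f = 6600/9897 ≈ 0.667.
Interpolate at f ≈ 0.667 with slerp weights a = sin((1−f)δ)/sin δ ≈ 1.236, b = sin(fδ)/sin δ ≈ 1.663.
p = a·p₁ + b·p₂ ≈ (-0.121, 0.871, -0.476); φ = arcsin(p_z) ≈ -28.41°, λ = atan2(p_y, p_x) ≈ 97.91°.

≈ lat 28.4°S, lon 97.9°E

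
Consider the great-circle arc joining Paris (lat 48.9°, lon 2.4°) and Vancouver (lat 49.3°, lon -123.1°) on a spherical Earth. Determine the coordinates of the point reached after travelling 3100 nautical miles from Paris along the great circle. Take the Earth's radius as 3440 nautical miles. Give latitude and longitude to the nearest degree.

≈ lat 63°, lon -98°

Write both endpoints as unit vectors p₁, p₂ with components (cos φ cos λ, cos φ sin λ, sin φ).
The central angle between the endpoints is δ = arccos(p₁·p₂) ≈ 1.243 rad (71.2°). The total great-circle distance is δ·R ≈ 1.243 × 3440 ≈ 4274 nmi, so the target fraction is f = 3100/4274 ≈ 0.725.
Interpolate at f ≈ 0.725 with slerp weights a = sin((1−f)δ)/sin δ ≈ 0.354, b = sin(fδ)/sin δ ≈ 0.828.
p = a·p₁ + b·p₂ ≈ (-0.063, -0.443, 0.894); φ = arcsin(p_z) ≈ 63.44°, λ = atan2(p_y, p_x) ≈ -98.05°.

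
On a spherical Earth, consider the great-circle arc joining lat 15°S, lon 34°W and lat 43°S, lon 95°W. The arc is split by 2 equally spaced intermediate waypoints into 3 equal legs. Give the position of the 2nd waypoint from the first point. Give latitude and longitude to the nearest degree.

≈ lat 37°S, lon 70°W

Convert each endpoint to a unit vector on the sphere (x = cos φ cos λ, y = cos φ sin λ, z = sin φ).
The central angle between the endpoints is δ = arccos(p₁·p₂) ≈ 1.025 rad (58.7°).
Interpolate at f = 2/3 with slerp weights a = sin((1−f)δ)/sin δ ≈ 0.392, b = sin(fδ)/sin δ ≈ 0.739.
p = a·p₁ + b·p₂ ≈ (0.267, -0.750, -0.605); φ = arcsin(p_z) ≈ -37.25°, λ = atan2(p_y, p_x) ≈ -70.41°.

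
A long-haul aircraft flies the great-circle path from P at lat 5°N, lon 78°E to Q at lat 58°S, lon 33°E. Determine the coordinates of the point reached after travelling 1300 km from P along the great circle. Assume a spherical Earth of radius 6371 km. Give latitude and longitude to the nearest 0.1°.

≈ lat 5.8°S, lon 73.4°E

Write both endpoints as unit vectors p₁, p₂ with components (cos φ cos λ, cos φ sin λ, sin φ).
The central angle between the endpoints is δ = arccos(p₁·p₂) ≈ 1.267 rad (72.6°). The total great-circle distance is δ·R ≈ 1.267 × 6371 ≈ 8071 km, so the target fraction is f = 1300/8071 ≈ 0.161.
Interpolate at f ≈ 0.161 with slerp weights a = sin((1−f)δ)/sin δ ≈ 0.916, b = sin(fδ)/sin δ ≈ 0.212.
p = a·p₁ + b·p₂ ≈ (0.284, 0.954, -0.100); φ = arcsin(p_z) ≈ -5.76°, λ = atan2(p_y, p_x) ≈ 73.41°.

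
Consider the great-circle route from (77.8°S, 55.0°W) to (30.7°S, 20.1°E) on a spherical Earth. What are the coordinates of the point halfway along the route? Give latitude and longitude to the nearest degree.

≈ (58°S, 8°E)

Write both endpoints as unit vectors p₁, p₂ with components (cos φ cos λ, cos φ sin λ, sin φ).
The central angle between the endpoints is δ = arccos(p₁·p₂) ≈ 0.994 rad (56.9°).
Interpolate at f = 1/2 with slerp weights a = sin((1−f)δ)/sin δ ≈ 0.569, b = sin(fδ)/sin δ ≈ 0.569.
p = a·p₁ + b·p₂ ≈ (0.528, 0.070, -0.846); φ = arcsin(p_z) ≈ -57.81°, λ = atan2(p_y, p_x) ≈ 7.51°.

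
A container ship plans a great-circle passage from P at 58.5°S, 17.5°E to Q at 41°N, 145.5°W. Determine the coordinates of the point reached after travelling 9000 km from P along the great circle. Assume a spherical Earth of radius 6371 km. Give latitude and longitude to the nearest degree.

Write both endpoints as unit vectors p₁, p₂ with components (cos φ cos λ, cos φ sin λ, sin φ).
The central angle between the endpoints is δ = arccos(p₁·p₂) ≈ 2.783 rad (159.5°). The total great-circle distance is δ·R ≈ 2.783 × 6371 ≈ 17732 km, so the target fraction is f = 9000/17732 ≈ 0.508.
Interpolate at f ≈ 0.508 with slerp weights a = sin((1−f)δ)/sin δ ≈ 2.794, b = sin(fδ)/sin δ ≈ 2.816.
p = a·p₁ + b·p₂ ≈ (-0.359, -0.765, -0.535); φ = arcsin(p_z) ≈ -32.37°, λ = atan2(p_y, p_x) ≈ -115.14°.

≈ 32°S, 115°W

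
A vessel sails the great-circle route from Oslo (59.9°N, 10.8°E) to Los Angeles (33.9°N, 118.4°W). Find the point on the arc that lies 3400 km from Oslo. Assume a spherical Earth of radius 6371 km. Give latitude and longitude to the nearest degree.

From cos δ = sin φ₁ sin φ₂ + cos φ₁ cos φ₂ cos Δλ, the central angle is δ ≈ 1.350 rad (77.3°). The total great-circle distance is δ·R ≈ 1.350 × 6371 ≈ 8598 km, so the target fraction is f = 3400/8598 ≈ 0.395.
Interpolate at f ≈ 0.395 with slerp weights a = sin((1−f)δ)/sin δ ≈ 0.747, b = sin(fδ)/sin δ ≈ 0.521.
p = a·p₁ + b·p₂ ≈ (0.162, -0.311, 0.937); φ = arcsin(p_z) ≈ 69.50°, λ = atan2(p_y, p_x) ≈ -62.46°.

≈ (69°N, 62°W)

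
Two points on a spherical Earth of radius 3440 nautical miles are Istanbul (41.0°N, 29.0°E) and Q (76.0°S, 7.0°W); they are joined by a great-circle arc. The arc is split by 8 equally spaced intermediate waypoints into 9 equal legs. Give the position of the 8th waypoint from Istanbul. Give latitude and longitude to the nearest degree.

≈ (64°S, 8°E)

The haversine formula gives a central angle δ ≈ 2.082 rad (119.3°) between the endpoints.
Interpolate at f = 8/9 with slerp weights a = sin((1−f)δ)/sin δ ≈ 0.263, b = sin(fδ)/sin δ ≈ 1.102.
p = a·p₁ + b·p₂ ≈ (0.438, 0.064, -0.897); φ = arcsin(p_z) ≈ -63.73°, λ = atan2(p_y, p_x) ≈ 8.27°.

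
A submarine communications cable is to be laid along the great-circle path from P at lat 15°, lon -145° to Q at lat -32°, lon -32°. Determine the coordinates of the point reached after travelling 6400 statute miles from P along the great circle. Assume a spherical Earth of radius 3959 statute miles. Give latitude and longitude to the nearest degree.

Write both endpoints as unit vectors p₁, p₂ with components (cos φ cos λ, cos φ sin λ, sin φ).
The central angle between the endpoints is δ = arccos(p₁·p₂) ≈ 2.046 rad (117.2°). The total great-circle distance is δ·R ≈ 2.046 × 3959 ≈ 8099 mi, so the target fraction is f = 6400/8099 ≈ 0.790.
Interpolate at f ≈ 0.790 with slerp weights a = sin((1−f)δ)/sin δ ≈ 0.468, b = sin(fδ)/sin δ ≈ 1.123.
p = a·p₁ + b·p₂ ≈ (0.438, -0.764, -0.474); φ = arcsin(p_z) ≈ -28.30°, λ = atan2(p_y, p_x) ≈ -60.19°.

≈ lat -28°, lon -60°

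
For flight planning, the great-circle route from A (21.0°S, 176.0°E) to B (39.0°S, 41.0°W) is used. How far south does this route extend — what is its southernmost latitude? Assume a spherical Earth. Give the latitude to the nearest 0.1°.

≈ 62.2°S

The great circle lies in the plane with unit normal n̂ = (p₁ × p₂)/|p₁ × p₂|.
Here n̂_z ≈ +0.467; the vertex latitude is φ_max = arccos|n̂_z| ≈ 62.2°.
Check via Clairaut: cos φ_max = |cos φ₁| · sin C = cos(21.0°)·sin(150.0°) ≈ 0.467, again giving ≈ 62.2°.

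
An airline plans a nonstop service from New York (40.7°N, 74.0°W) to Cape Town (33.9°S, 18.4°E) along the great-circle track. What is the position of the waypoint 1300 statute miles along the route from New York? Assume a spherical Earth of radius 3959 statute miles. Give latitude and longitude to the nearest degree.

≈ 31°N, 54°W

Write both endpoints as unit vectors p₁, p₂ with components (cos φ cos λ, cos φ sin λ, sin φ).
The central angle between the endpoints is δ = arccos(p₁·p₂) ≈ 1.971 rad (113.0°). The total great-circle distance is δ·R ≈ 1.971 × 3959 ≈ 7805 mi, so the target fraction is f = 1300/7805 ≈ 0.167.
Interpolate at f ≈ 0.167 with slerp weights a = sin((1−f)δ)/sin δ ≈ 1.083, b = sin(fδ)/sin δ ≈ 0.350.
p = a·p₁ + b·p₂ ≈ (0.502, -0.698, 0.511); φ = arcsin(p_z) ≈ 30.73°, λ = atan2(p_y, p_x) ≈ -54.25°.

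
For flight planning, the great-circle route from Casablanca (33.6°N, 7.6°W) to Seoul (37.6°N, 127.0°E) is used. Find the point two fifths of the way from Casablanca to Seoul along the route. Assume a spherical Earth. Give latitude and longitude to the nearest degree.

Write both endpoints as unit vectors p₁, p₂ with components (cos φ cos λ, cos φ sin λ, sin φ).
The central angle between the endpoints is δ = arccos(p₁·p₂) ≈ 1.697 rad (97.2°).
Interpolate at f = 2/5 with slerp weights a = sin((1−f)δ)/sin δ ≈ 0.858, b = sin(fδ)/sin δ ≈ 0.633.
p = a·p₁ + b·p₂ ≈ (0.407, 0.306, 0.861); φ = arcsin(p_z) ≈ 59.42°, λ = atan2(p_y, p_x) ≈ 36.96°.

≈ 59°N, 37°E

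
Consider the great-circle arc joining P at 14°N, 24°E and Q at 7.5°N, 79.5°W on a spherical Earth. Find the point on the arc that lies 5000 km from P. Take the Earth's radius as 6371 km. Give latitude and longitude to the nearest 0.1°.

≈ 17.4°N, 22.7°W

Write both endpoints as unit vectors p₁, p₂ with components (cos φ cos λ, cos φ sin λ, sin φ).
The central angle between the endpoints is δ = arccos(p₁·p₂) ≈ 1.765 rad (101.1°). The total great-circle distance is δ·R ≈ 1.765 × 6371 ≈ 11245 km, so the target fraction is f = 5000/11245 ≈ 0.445.
Interpolate at f ≈ 0.445 with slerp weights a = sin((1−f)δ)/sin δ ≈ 0.847, b = sin(fδ)/sin δ ≈ 0.720.
p = a·p₁ + b·p₂ ≈ (0.880, -0.368, 0.299); φ = arcsin(p_z) ≈ 17.39°, λ = atan2(p_y, p_x) ≈ -22.68°.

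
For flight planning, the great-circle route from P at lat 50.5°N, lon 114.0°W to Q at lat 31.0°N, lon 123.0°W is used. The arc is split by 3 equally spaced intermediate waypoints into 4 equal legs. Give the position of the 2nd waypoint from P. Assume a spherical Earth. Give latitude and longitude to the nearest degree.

From cos δ = sin φ₁ sin φ₂ + cos φ₁ cos φ₂ cos Δλ, the central angle is δ ≈ 0.360 rad (20.6°).
Interpolate at f = 2/4 with slerp weights a = sin((1−f)δ)/sin δ ≈ 0.508, b = sin(fδ)/sin δ ≈ 0.508.
p = a·p₁ + b·p₂ ≈ (-0.369, -0.661, 0.654); φ = arcsin(p_z) ≈ 40.84°, λ = atan2(p_y, p_x) ≈ -119.17°.

≈ lat 41°N, lon 119°W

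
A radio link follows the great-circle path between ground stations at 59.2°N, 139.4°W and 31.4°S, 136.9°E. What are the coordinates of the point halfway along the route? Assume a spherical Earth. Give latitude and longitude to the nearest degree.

Convert each endpoint to a unit vector on the sphere (x = cos φ cos λ, y = cos φ sin λ, z = sin φ).
The central angle between the endpoints is δ = arccos(p₁·p₂) ≈ 1.982 rad (113.6°).
Interpolate at f = 1/2 with slerp weights a = sin((1−f)δ)/sin δ ≈ 0.913, b = sin(fδ)/sin δ ≈ 0.913.
p = a·p₁ + b·p₂ ≈ (-0.924, 0.228, 0.308); φ = arcsin(p_z) ≈ 17.96°, λ = atan2(p_y, p_x) ≈ 166.12°.

≈ 18°N, 166°E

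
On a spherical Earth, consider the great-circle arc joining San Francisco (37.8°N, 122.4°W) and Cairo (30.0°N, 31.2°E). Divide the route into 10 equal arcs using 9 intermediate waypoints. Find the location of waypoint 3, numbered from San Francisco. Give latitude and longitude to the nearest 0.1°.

Convert each endpoint to a unit vector on the sphere (x = cos φ cos λ, y = cos φ sin λ, z = sin φ).
The central angle between the endpoints is δ = arccos(p₁·p₂) ≈ 1.882 rad (107.8°).
Interpolate at f = 3/10 with slerp weights a = sin((1−f)δ)/sin δ ≈ 1.017, b = sin(fδ)/sin δ ≈ 0.562.
p = a·p₁ + b·p₂ ≈ (-0.014, -0.426, 0.904); φ = arcsin(p_z) ≈ 64.75°, λ = atan2(p_y, p_x) ≈ -91.90°.

≈ 64.8°N, 91.9°W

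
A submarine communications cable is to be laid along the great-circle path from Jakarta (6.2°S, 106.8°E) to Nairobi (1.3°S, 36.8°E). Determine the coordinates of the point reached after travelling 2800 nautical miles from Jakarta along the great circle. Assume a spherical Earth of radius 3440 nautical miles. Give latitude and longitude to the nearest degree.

≈ (4°S, 60°E)

The haversine formula gives a central angle δ ≈ 1.221 rad (70.0°) between the endpoints. The total great-circle distance is δ·R ≈ 1.221 × 3440 ≈ 4201 nmi, so the target fraction is f = 2800/4201 ≈ 0.666.
Interpolate at f ≈ 0.666 with slerp weights a = sin((1−f)δ)/sin δ ≈ 0.422, b = sin(fδ)/sin δ ≈ 0.774.
p = a·p₁ + b·p₂ ≈ (0.498, 0.865, -0.063); φ = arcsin(p_z) ≈ -3.62°, λ = atan2(p_y, p_x) ≈ 60.05°.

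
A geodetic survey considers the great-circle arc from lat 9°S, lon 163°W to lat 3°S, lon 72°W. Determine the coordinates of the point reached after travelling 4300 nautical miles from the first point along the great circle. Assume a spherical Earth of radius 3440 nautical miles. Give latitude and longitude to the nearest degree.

≈ lat 6°S, lon 91°W

Convert each endpoint to a unit vector on the sphere (x = cos φ cos λ, y = cos φ sin λ, z = sin φ).
The central angle between the endpoints is δ = arccos(p₁·p₂) ≈ 1.580 rad (90.5°). The total great-circle distance is δ·R ≈ 1.580 × 3440 ≈ 5435 nmi, so the target fraction is f = 4300/5435 ≈ 0.791.
Interpolate at f ≈ 0.791 with slerp weights a = sin((1−f)δ)/sin δ ≈ 0.324, b = sin(fδ)/sin δ ≈ 0.949.
p = a·p₁ + b·p₂ ≈ (-0.013, -0.995, -0.100); φ = arcsin(p_z) ≈ -5.76°, λ = atan2(p_y, p_x) ≈ -90.75°.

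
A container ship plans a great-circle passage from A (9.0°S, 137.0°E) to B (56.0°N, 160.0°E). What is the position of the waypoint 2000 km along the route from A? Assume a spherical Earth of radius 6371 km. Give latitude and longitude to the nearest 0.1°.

Convert each endpoint to a unit vector on the sphere (x = cos φ cos λ, y = cos φ sin λ, z = sin φ).
The central angle between the endpoints is δ = arccos(p₁·p₂) ≈ 1.182 rad (67.7°). The total great-circle distance is δ·R ≈ 1.182 × 6371 ≈ 7533 km, so the target fraction is f = 2000/7533 ≈ 0.265.
Interpolate at f ≈ 0.265 with slerp weights a = sin((1−f)δ)/sin δ ≈ 0.825, b = sin(fδ)/sin δ ≈ 0.334.
p = a·p₁ + b·p₂ ≈ (-0.771, 0.619, 0.148); φ = arcsin(p_z) ≈ 8.49°, λ = atan2(p_y, p_x) ≈ 141.23°.

≈ (8.5°N, 141.2°E)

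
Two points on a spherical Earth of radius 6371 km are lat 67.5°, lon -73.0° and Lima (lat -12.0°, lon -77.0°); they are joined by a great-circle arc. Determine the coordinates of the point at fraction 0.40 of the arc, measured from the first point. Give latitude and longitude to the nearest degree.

The haversine formula gives a central angle δ ≈ 1.388 rad (79.6°) between the endpoints.
Interpolate at f = 0.40 with slerp weights a = sin((1−f)δ)/sin δ ≈ 0.752, b = sin(fδ)/sin δ ≈ 0.536.
p = a·p₁ + b·p₂ ≈ (0.202, -0.786, 0.584); φ = arcsin(p_z) ≈ 35.71°, λ = atan2(p_y, p_x) ≈ -75.58°.

≈ lat 36°, lon -76°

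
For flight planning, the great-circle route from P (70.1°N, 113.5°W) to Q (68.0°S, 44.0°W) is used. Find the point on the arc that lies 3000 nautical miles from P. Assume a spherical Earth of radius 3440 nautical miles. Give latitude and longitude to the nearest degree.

≈ (24°N, 82°W)

Write both endpoints as unit vectors p₁, p₂ with components (cos φ cos λ, cos φ sin λ, sin φ).
The central angle between the endpoints is δ = arccos(p₁·p₂) ≈ 2.545 rad (145.8°). The total great-circle distance is δ·R ≈ 2.545 × 3440 ≈ 8754 nmi, so the target fraction is f = 3000/8754 ≈ 0.343.
Interpolate at f ≈ 0.343 with slerp weights a = sin((1−f)δ)/sin δ ≈ 1.770, b = sin(fδ)/sin δ ≈ 1.363.
p = a·p₁ + b·p₂ ≈ (0.127, -0.907, 0.401); φ = arcsin(p_z) ≈ 23.66°, λ = atan2(p_y, p_x) ≈ -82.04°.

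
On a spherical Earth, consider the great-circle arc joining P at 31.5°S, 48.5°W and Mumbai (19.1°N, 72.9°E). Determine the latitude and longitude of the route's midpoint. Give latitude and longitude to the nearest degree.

From cos δ = sin φ₁ sin φ₂ + cos φ₁ cos φ₂ cos Δλ, the central angle is δ ≈ 2.203 rad (126.2°).
Interpolate at f = 1/2 with slerp weights a = sin((1−f)δ)/sin δ ≈ 1.105, b = sin(fδ)/sin δ ≈ 1.105.
p = a·p₁ + b·p₂ ≈ (0.932, 0.292, -0.216); φ = arcsin(p_z) ≈ -12.47°, λ = atan2(p_y, p_x) ≈ 17.43°.

≈ 12°S, 17°E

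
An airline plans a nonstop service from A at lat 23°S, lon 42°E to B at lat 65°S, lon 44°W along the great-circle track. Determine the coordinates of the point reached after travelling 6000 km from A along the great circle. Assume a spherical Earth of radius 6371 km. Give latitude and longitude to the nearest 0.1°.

≈ lat 63.2°S, lon 12.8°W

Convert each endpoint to a unit vector on the sphere (x = cos φ cos λ, y = cos φ sin λ, z = sin φ).
The central angle between the endpoints is δ = arccos(p₁·p₂) ≈ 1.180 rad (67.6°). The total great-circle distance is δ·R ≈ 1.180 × 6371 ≈ 7515 km, so the target fraction is f = 6000/7515 ≈ 0.798.
Interpolate at f ≈ 0.798 with slerp weights a = sin((1−f)δ)/sin δ ≈ 0.255, b = sin(fδ)/sin δ ≈ 0.875.
p = a·p₁ + b·p₂ ≈ (0.440, -0.100, -0.892); φ = arcsin(p_z) ≈ -63.16°, λ = atan2(p_y, p_x) ≈ -12.77°.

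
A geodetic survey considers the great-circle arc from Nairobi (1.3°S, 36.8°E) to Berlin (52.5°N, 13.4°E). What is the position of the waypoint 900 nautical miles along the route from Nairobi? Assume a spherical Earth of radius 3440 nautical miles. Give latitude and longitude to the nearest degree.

Write both endpoints as unit vectors p₁, p₂ with components (cos φ cos λ, cos φ sin λ, sin φ).
The central angle between the endpoints is δ = arccos(p₁·p₂) ≈ 1.000 rad (57.3°). The total great-circle distance is δ·R ≈ 1.000 × 3440 ≈ 3439 nmi, so the target fraction is f = 900/3439 ≈ 0.262.
Interpolate at f ≈ 0.262 with slerp weights a = sin((1−f)δ)/sin δ ≈ 0.800, b = sin(fδ)/sin δ ≈ 0.307.
p = a·p₁ + b·p₂ ≈ (0.822, 0.522, 0.226); φ = arcsin(p_z) ≈ 13.05°, λ = atan2(p_y, p_x) ≈ 32.42°.

≈ (13°N, 32°E)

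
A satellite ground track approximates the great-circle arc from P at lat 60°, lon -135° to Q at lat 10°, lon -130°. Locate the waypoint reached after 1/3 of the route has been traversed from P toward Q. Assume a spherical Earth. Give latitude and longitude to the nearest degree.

≈ lat 43°, lon -132°

Write both endpoints as unit vectors p₁, p₂ with components (cos φ cos λ, cos φ sin λ, sin φ).
The central angle between the endpoints is δ = arccos(p₁·p₂) ≈ 0.875 rad (50.1°).
Interpolate at f = 1/3 with slerp weights a = sin((1−f)δ)/sin δ ≈ 0.718, b = sin(fδ)/sin δ ≈ 0.375.
p = a·p₁ + b·p₂ ≈ (-0.491, -0.536, 0.687); φ = arcsin(p_z) ≈ 43.36°, λ = atan2(p_y, p_x) ≈ -132.47°.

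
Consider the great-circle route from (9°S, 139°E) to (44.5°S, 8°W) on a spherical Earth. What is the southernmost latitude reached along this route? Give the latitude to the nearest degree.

≈ 64°S

The great circle lies in the plane with unit normal n̂ = (p₁ × p₂)/|p₁ × p₂|.
Here n̂_z ≈ -0.438; the vertex latitude is φ_max = arccos|n̂_z| ≈ 64.0°.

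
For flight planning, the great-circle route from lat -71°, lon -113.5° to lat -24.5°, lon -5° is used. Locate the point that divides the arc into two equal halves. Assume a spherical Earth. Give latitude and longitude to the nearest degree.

≈ lat -58°, lon -26°

Convert each endpoint to a unit vector on the sphere (x = cos φ cos λ, y = cos φ sin λ, z = sin φ).
The central angle between the endpoints is δ = arccos(p₁·p₂) ≈ 1.268 rad (72.7°).
Interpolate at f = 1/2 with slerp weights a = sin((1−f)δ)/sin δ ≈ 0.621, b = sin(fδ)/sin δ ≈ 0.621.
p = a·p₁ + b·p₂ ≈ (0.482, -0.235, -0.844); φ = arcsin(p_z) ≈ -57.58°, λ = atan2(p_y, p_x) ≈ -25.94°.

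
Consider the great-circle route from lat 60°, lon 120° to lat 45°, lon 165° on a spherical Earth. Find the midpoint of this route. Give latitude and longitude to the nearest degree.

The haversine formula gives a central angle δ ≈ 0.531 rad (30.4°) between the endpoints.
Interpolate at f = 1/2 with slerp weights a = sin((1−f)δ)/sin δ ≈ 0.518, b = sin(fδ)/sin δ ≈ 0.518.
p = a·p₁ + b·p₂ ≈ (-0.483, 0.319, 0.815); φ = arcsin(p_z) ≈ 54.60°, λ = atan2(p_y, p_x) ≈ 146.57°.

≈ lat 55°, lon 147°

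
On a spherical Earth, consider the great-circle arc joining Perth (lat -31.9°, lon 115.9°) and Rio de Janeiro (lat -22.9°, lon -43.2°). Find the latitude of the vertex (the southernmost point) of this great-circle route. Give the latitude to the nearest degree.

≈ -71°

The great circle lies in the plane with unit normal n̂ = (p₁ × p₂)/|p₁ × p₂|.
Here n̂_z ≈ -0.328; the vertex latitude is φ_max = arccos|n̂_z| ≈ 70.9°.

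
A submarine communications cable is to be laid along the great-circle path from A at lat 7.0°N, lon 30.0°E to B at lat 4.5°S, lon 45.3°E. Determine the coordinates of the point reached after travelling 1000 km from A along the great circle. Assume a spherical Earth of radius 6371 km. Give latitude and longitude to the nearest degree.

The haversine formula gives a central angle δ ≈ 0.334 rad (19.1°) between the endpoints. The total great-circle distance is δ·R ≈ 0.334 × 6371 ≈ 2126 km, so the target fraction is f = 1000/2126 ≈ 0.470.
Interpolate at f ≈ 0.470 with slerp weights a = sin((1−f)δ)/sin δ ≈ 0.537, b = sin(fδ)/sin δ ≈ 0.477.
p = a·p₁ + b·p₂ ≈ (0.796, 0.605, 0.028); φ = arcsin(p_z) ≈ 1.60°, λ = atan2(p_y, p_x) ≈ 37.22°.

≈ lat 2°N, lon 37°E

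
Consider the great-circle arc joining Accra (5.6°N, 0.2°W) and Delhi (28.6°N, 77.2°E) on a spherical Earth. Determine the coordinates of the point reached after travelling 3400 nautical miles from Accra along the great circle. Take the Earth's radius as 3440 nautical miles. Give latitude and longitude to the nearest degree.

From cos δ = sin φ₁ sin φ₂ + cos φ₁ cos φ₂ cos Δλ, the central angle is δ ≈ 1.331 rad (76.3°). The total great-circle distance is δ·R ≈ 1.331 × 3440 ≈ 4579 nmi, so the target fraction is f = 3400/4579 ≈ 0.742.
Interpolate at f ≈ 0.742 with slerp weights a = sin((1−f)δ)/sin δ ≈ 0.346, b = sin(fδ)/sin δ ≈ 0.860.
p = a·p₁ + b·p₂ ≈ (0.512, 0.735, 0.445); φ = arcsin(p_z) ≈ 26.44°, λ = atan2(p_y, p_x) ≈ 55.15°.

≈ 26°N, 55°E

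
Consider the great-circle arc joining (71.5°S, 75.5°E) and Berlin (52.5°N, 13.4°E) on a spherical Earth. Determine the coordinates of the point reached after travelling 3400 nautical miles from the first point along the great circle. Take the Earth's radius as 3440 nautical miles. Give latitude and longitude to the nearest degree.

≈ (20°S, 36°E)

From cos δ = sin φ₁ sin φ₂ + cos φ₁ cos φ₂ cos Δλ, the central angle is δ ≈ 2.294 rad (131.5°). The total great-circle distance is δ·R ≈ 2.294 × 3440 ≈ 7892 nmi, so the target fraction is f = 3400/7892 ≈ 0.431.
Interpolate at f ≈ 0.431 with slerp weights a = sin((1−f)δ)/sin δ ≈ 1.288, b = sin(fδ)/sin δ ≈ 1.114.
p = a·p₁ + b·p₂ ≈ (0.762, 0.553, -0.337); φ = arcsin(p_z) ≈ -19.70°, λ = atan2(p_y, p_x) ≈ 35.95°.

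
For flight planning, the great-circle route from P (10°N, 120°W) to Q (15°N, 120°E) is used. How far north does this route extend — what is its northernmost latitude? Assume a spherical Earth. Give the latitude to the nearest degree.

The great circle lies in the plane with unit normal n̂ = (p₁ × p₂)/|p₁ × p₂|.
Here n̂_z ≈ -0.913; the vertex latitude is φ_max = arccos|n̂_z| ≈ 24.1°.

≈ 24°N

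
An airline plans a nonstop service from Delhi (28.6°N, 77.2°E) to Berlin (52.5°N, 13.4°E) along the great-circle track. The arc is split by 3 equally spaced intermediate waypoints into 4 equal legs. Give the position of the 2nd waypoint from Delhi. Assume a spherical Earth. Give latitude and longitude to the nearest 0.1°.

≈ 45.0°N, 51.7°E

From cos δ = sin φ₁ sin φ₂ + cos φ₁ cos φ₂ cos Δλ, the central angle is δ ≈ 0.907 rad (52.0°).
Interpolate at f = 2/4 with slerp weights a = sin((1−f)δ)/sin δ ≈ 0.556, b = sin(fδ)/sin δ ≈ 0.556.
p = a·p₁ + b·p₂ ≈ (0.438, 0.555, 0.708); φ = arcsin(p_z) ≈ 45.04°, λ = atan2(p_y, p_x) ≈ 51.73°.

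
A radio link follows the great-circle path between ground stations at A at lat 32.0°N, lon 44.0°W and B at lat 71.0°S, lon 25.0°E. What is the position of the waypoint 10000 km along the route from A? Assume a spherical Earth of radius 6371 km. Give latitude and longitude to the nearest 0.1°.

The haversine formula gives a central angle δ ≈ 1.985 rad (113.7°) between the endpoints. The total great-circle distance is δ·R ≈ 1.985 × 6371 ≈ 12644 km, so the target fraction is f = 10000/12644 ≈ 0.791.
Interpolate at f ≈ 0.791 with slerp weights a = sin((1−f)δ)/sin δ ≈ 0.440, b = sin(fδ)/sin δ ≈ 1.092.
p = a·p₁ + b·p₂ ≈ (0.591, -0.109, -0.799); φ = arcsin(p_z) ≈ -53.07°, λ = atan2(p_y, p_x) ≈ -10.46°.

≈ lat 53.1°S, lon 10.5°W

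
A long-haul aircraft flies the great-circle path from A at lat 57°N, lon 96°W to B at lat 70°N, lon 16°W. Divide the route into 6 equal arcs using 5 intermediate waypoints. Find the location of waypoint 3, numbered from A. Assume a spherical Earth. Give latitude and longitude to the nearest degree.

The haversine formula gives a central angle δ ≈ 0.609 rad (34.9°) between the endpoints.
Interpolate at f = 3/6 with slerp weights a = sin((1−f)δ)/sin δ ≈ 0.524, b = sin(fδ)/sin δ ≈ 0.524.
p = a·p₁ + b·p₂ ≈ (0.142, -0.333, 0.932); φ = arcsin(p_z) ≈ 68.75°, λ = atan2(p_y, p_x) ≈ -66.85°.

≈ lat 69°N, lon 67°W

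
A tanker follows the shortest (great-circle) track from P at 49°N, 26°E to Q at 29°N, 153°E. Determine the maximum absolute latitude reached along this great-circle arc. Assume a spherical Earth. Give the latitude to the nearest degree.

The great circle lies in the plane with unit normal n̂ = (p₁ × p₂)/|p₁ × p₂|.
Here n̂_z ≈ +0.458; the vertex latitude is φ_max = arccos|n̂_z| ≈ 62.7°.

≈ 63°N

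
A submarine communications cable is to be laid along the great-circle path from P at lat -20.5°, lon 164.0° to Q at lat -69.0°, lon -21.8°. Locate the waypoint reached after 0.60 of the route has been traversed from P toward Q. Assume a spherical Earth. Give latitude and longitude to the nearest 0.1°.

Write both endpoints as unit vectors p₁, p₂ with components (cos φ cos λ, cos φ sin λ, sin φ).
The central angle between the endpoints is δ = arccos(p₁·p₂) ≈ 1.578 rad (90.4°).
Interpolate at f = 0.60 with slerp weights a = sin((1−f)δ)/sin δ ≈ 0.590, b = sin(fδ)/sin δ ≈ 0.812.
p = a·p₁ + b·p₂ ≈ (-0.261, 0.044, -0.964); φ = arcsin(p_z) ≈ -74.63°, λ = atan2(p_y, p_x) ≈ 170.37°.

≈ lat -74.6°, lon 170.4°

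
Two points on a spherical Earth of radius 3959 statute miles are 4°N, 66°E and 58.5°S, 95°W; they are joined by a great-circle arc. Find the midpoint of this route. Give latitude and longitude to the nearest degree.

The haversine formula gives a central angle δ ≈ 2.156 rad (123.5°) between the endpoints.
Interpolate at f = 1/2 with slerp weights a = sin((1−f)δ)/sin δ ≈ 1.057, b = sin(fδ)/sin δ ≈ 1.057.
p = a·p₁ + b·p₂ ≈ (0.381, 0.413, -0.827); φ = arcsin(p_z) ≈ -55.83°, λ = atan2(p_y, p_x) ≈ 47.33°.

≈ 56°S, 47°E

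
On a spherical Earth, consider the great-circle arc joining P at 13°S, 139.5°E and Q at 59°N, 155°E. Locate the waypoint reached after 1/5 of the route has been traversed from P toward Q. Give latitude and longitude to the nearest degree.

≈ 1°N, 142°E

Convert each endpoint to a unit vector on the sphere (x = cos φ cos λ, y = cos φ sin λ, z = sin φ).
The central angle between the endpoints is δ = arccos(p₁·p₂) ≈ 1.276 rad (73.1°).
Interpolate at f = 1/5 with slerp weights a = sin((1−f)δ)/sin δ ≈ 0.891, b = sin(fδ)/sin δ ≈ 0.264.
p = a·p₁ + b·p₂ ≈ (-0.783, 0.621, 0.026); φ = arcsin(p_z) ≈ 1.47°, λ = atan2(p_y, p_x) ≈ 141.58°.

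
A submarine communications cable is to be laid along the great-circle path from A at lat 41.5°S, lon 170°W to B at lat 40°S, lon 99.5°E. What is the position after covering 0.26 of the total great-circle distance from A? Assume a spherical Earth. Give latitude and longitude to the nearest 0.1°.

≈ lat 48.7°S, lon 168.1°E

Convert each endpoint to a unit vector on the sphere (x = cos φ cos λ, y = cos φ sin λ, z = sin φ).
The central angle between the endpoints is δ = arccos(p₁·p₂) ≈ 1.136 rad (65.1°).
Interpolate at f = 0.26 with slerp weights a = sin((1−f)δ)/sin δ ≈ 0.822, b = sin(fδ)/sin δ ≈ 0.321.
p = a·p₁ + b·p₂ ≈ (-0.647, 0.136, -0.751); φ = arcsin(p_z) ≈ -48.65°, λ = atan2(p_y, p_x) ≈ 168.15°.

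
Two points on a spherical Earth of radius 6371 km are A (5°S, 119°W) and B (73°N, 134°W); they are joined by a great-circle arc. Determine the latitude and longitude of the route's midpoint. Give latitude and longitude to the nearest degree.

≈ (34°N, 122°W)

Write both endpoints as unit vectors p₁, p₂ with components (cos φ cos λ, cos φ sin λ, sin φ).
The central angle between the endpoints is δ = arccos(p₁·p₂) ≈ 1.371 rad (78.6°).
Interpolate at f = 1/2 with slerp weights a = sin((1−f)δ)/sin δ ≈ 0.646, b = sin(fδ)/sin δ ≈ 0.646.
p = a·p₁ + b·p₂ ≈ (-0.443, -0.699, 0.562); φ = arcsin(p_z) ≈ 34.16°, λ = atan2(p_y, p_x) ≈ -122.39°.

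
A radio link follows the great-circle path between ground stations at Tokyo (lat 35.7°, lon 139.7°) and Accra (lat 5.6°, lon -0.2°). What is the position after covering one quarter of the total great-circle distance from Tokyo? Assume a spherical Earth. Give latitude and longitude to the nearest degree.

≈ lat 50°, lon 101°

The haversine formula gives a central angle δ ≈ 2.167 rad (124.1°) between the endpoints.
Interpolate at f = 1/4 with slerp weights a = sin((1−f)δ)/sin δ ≈ 1.206, b = sin(fδ)/sin δ ≈ 0.623.
p = a·p₁ + b·p₂ ≈ (-0.127, 0.632, 0.765); φ = arcsin(p_z) ≈ 49.89°, λ = atan2(p_y, p_x) ≈ 101.39°.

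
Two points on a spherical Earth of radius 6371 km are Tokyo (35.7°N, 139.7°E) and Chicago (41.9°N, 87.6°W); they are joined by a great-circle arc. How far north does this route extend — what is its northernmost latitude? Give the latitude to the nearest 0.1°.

The great circle lies in the plane with unit normal n̂ = (p₁ × p₂)/|p₁ × p₂|.
Here n̂_z ≈ +0.444; the vertex latitude is φ_max = arccos|n̂_z| ≈ 63.6°.
Check via Clairaut: cos φ_max = |cos φ₁| · sin C = cos(35.7°)·sin(33.2°) ≈ 0.444, again giving ≈ 63.6°.

≈ 63.6°N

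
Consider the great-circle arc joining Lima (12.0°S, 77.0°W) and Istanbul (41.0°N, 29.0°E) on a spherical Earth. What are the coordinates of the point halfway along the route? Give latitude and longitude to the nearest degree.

≈ (23°N, 34°W)

Write both endpoints as unit vectors p₁, p₂ with components (cos φ cos λ, cos φ sin λ, sin φ).
The central angle between the endpoints is δ = arccos(p₁·p₂) ≈ 1.918 rad (109.9°).
Interpolate at f = 1/2 with slerp weights a = sin((1−f)δ)/sin δ ≈ 0.870, b = sin(fδ)/sin δ ≈ 0.870.
p = a·p₁ + b·p₂ ≈ (0.766, -0.511, 0.390); φ = arcsin(p_z) ≈ 22.96°, λ = atan2(p_y, p_x) ≈ -33.71°.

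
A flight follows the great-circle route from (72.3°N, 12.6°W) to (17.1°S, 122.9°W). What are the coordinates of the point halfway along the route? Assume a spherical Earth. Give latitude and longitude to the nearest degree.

≈ (36°N, 104°W)

The haversine formula gives a central angle δ ≈ 1.962 rad (112.4°) between the endpoints.
Interpolate at f = 1/2 with slerp weights a = sin((1−f)δ)/sin δ ≈ 0.899, b = sin(fδ)/sin δ ≈ 0.899.
p = a·p₁ + b·p₂ ≈ (-0.200, -0.781, 0.592); φ = arcsin(p_z) ≈ 36.29°, λ = atan2(p_y, p_x) ≈ -104.36°.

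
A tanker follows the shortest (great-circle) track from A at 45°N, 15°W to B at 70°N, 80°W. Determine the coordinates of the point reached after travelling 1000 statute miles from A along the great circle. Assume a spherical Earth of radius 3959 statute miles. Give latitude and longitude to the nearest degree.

≈ 57°N, 28°W

The haversine formula gives a central angle δ ≈ 0.697 rad (39.9°) between the endpoints. The total great-circle distance is δ·R ≈ 0.697 × 3959 ≈ 2760 mi, so the target fraction is f = 1000/2760 ≈ 0.362.
Interpolate at f ≈ 0.362 with slerp weights a = sin((1−f)δ)/sin δ ≈ 0.670, b = sin(fδ)/sin δ ≈ 0.389.
p = a·p₁ + b·p₂ ≈ (0.481, -0.254, 0.839); φ = arcsin(p_z) ≈ 57.08°, λ = atan2(p_y, p_x) ≈ -27.83°.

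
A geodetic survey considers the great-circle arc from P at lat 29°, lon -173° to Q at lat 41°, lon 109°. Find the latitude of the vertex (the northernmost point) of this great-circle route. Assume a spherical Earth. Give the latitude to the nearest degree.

≈ 44°

The great circle lies in the plane with unit normal n̂ = (p₁ × p₂)/|p₁ × p₂|.
Here n̂_z ≈ -0.725; the vertex latitude is φ_max = arccos|n̂_z| ≈ 43.5°.
Check via Clairaut: cos φ_max = |cos φ₁| · sin C = cos(29.0°)·sin(56.0°) ≈ 0.725, again giving ≈ 43.5°.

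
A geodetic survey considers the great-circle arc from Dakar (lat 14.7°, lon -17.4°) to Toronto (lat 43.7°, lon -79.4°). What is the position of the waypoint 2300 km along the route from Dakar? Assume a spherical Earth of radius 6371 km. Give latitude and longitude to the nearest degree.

≈ lat 28°, lon -35°

Convert each endpoint to a unit vector on the sphere (x = cos φ cos λ, y = cos φ sin λ, z = sin φ).
The central angle between the endpoints is δ = arccos(p₁·p₂) ≈ 1.043 rad (59.8°). The total great-circle distance is δ·R ≈ 1.043 × 6371 ≈ 6645 km, so the target fraction is f = 2300/6645 ≈ 0.346.
Interpolate at f ≈ 0.346 with slerp weights a = sin((1−f)δ)/sin δ ≈ 0.730, b = sin(fδ)/sin δ ≈ 0.409.
p = a·p₁ + b·p₂ ≈ (0.728, -0.502, 0.468); φ = arcsin(p_z) ≈ 27.88°, λ = atan2(p_y, p_x) ≈ -34.57°.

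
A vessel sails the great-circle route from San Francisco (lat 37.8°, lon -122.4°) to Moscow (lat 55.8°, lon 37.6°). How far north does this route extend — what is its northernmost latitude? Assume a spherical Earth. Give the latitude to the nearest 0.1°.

≈ 81.2°

The great circle lies in the plane with unit normal n̂ = (p₁ × p₂)/|p₁ × p₂|.
Here n̂_z ≈ +0.153; the vertex latitude is φ_max = arccos|n̂_z| ≈ 81.2°.
Check via Clairaut: cos φ_max = |cos φ₁| · sin C = cos(37.8°)·sin(11.1°) ≈ 0.153, again giving ≈ 81.2°.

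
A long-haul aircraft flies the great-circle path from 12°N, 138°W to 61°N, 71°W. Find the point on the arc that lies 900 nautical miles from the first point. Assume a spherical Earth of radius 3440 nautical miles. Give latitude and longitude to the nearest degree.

≈ 25°N, 130°W

The haversine formula gives a central angle δ ≈ 1.195 rad (68.5°) between the endpoints. The total great-circle distance is δ·R ≈ 1.195 × 3440 ≈ 4110 nmi, so the target fraction is f = 900/4110 ≈ 0.219.
Interpolate at f ≈ 0.219 with slerp weights a = sin((1−f)δ)/sin δ ≈ 0.864, b = sin(fδ)/sin δ ≈ 0.278.
p = a·p₁ + b·p₂ ≈ (-0.584, -0.693, 0.423); φ = arcsin(p_z) ≈ 25.01°, λ = atan2(p_y, p_x) ≈ -130.13°.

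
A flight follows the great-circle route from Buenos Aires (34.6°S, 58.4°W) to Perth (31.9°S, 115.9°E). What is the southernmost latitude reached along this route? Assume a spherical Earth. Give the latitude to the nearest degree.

The great circle lies in the plane with unit normal n̂ = (p₁ × p₂)/|p₁ × p₂|.
Here n̂_z ≈ +0.076; the vertex latitude is φ_max = arccos|n̂_z| ≈ 85.7°.
Check via Clairaut: cos φ_max = |cos φ₁| · sin C = cos(34.6°)·sin(174.7°) ≈ 0.076, again giving ≈ 85.7°.

≈ 86°S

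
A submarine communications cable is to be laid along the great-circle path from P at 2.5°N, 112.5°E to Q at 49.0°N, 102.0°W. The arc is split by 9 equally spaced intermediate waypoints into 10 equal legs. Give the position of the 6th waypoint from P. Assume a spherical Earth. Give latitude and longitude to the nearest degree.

≈ 61°N, 170°E

Write both endpoints as unit vectors p₁, p₂ with components (cos φ cos λ, cos φ sin λ, sin φ).
The central angle between the endpoints is δ = arccos(p₁·p₂) ≈ 2.103 rad (120.5°).
Interpolate at f = 6/10 with slerp weights a = sin((1−f)δ)/sin δ ≈ 0.865, b = sin(fδ)/sin δ ≈ 1.105.
p = a·p₁ + b·p₂ ≈ (-0.481, 0.089, 0.872); φ = arcsin(p_z) ≈ 60.69°, λ = atan2(p_y, p_x) ≈ 169.53°.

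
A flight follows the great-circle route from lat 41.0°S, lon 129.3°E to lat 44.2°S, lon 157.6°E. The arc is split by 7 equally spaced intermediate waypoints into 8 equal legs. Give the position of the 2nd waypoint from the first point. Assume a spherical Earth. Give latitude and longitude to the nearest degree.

Write both endpoints as unit vectors p₁, p₂ with components (cos φ cos λ, cos φ sin λ, sin φ).
The central angle between the endpoints is δ = arccos(p₁·p₂) ≈ 0.366 rad (21.0°).
Interpolate at f = 2/8 with slerp weights a = sin((1−f)δ)/sin δ ≈ 0.757, b = sin(fδ)/sin δ ≈ 0.255.
p = a·p₁ + b·p₂ ≈ (-0.531, 0.512, -0.675); φ = arcsin(p_z) ≈ -42.45°, λ = atan2(p_y, p_x) ≈ 136.05°.

≈ lat 42°S, lon 136°E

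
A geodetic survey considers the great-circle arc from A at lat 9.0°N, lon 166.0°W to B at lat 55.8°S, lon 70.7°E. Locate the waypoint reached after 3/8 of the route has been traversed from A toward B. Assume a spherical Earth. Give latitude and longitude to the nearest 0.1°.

≈ lat 27.7°S, lon 170.1°E

Write both endpoints as unit vectors p₁, p₂ with components (cos φ cos λ, cos φ sin λ, sin φ).
The central angle between the endpoints is δ = arccos(p₁·p₂) ≈ 2.020 rad (115.7°).
Interpolate at f = 3/8 with slerp weights a = sin((1−f)δ)/sin δ ≈ 1.058, b = sin(fδ)/sin δ ≈ 0.763.
p = a·p₁ + b·p₂ ≈ (-0.872, 0.152, -0.465); φ = arcsin(p_z) ≈ -27.73°, λ = atan2(p_y, p_x) ≈ 170.12°.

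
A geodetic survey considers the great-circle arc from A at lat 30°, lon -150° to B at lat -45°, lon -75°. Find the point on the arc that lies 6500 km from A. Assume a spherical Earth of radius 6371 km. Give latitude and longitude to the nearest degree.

From cos δ = sin φ₁ sin φ₂ + cos φ₁ cos φ₂ cos Δλ, the central angle is δ ≈ 1.767 rad (101.2°). The total great-circle distance is δ·R ≈ 1.767 × 6371 ≈ 11258 km, so the target fraction is f = 6500/11258 ≈ 0.577.
Interpolate at f ≈ 0.577 with slerp weights a = sin((1−f)δ)/sin δ ≈ 0.693, b = sin(fδ)/sin δ ≈ 0.869.
p = a·p₁ + b·p₂ ≈ (-0.360, -0.893, -0.268); φ = arcsin(p_z) ≈ -15.55°, λ = atan2(p_y, p_x) ≈ -111.97°.

≈ lat -16°, lon -112°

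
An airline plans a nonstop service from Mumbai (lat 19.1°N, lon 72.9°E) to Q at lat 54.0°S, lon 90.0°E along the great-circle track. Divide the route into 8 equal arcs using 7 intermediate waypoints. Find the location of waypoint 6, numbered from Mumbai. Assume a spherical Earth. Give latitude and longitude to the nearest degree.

≈ lat 36°S, lon 83°E

The haversine formula gives a central angle δ ≈ 1.301 rad (74.6°) between the endpoints.
Interpolate at f = 6/8 with slerp weights a = sin((1−f)δ)/sin δ ≈ 0.332, b = sin(fδ)/sin δ ≈ 0.859.
p = a·p₁ + b·p₂ ≈ (0.092, 0.805, -0.587); φ = arcsin(p_z) ≈ -35.92°, λ = atan2(p_y, p_x) ≈ 83.47°.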